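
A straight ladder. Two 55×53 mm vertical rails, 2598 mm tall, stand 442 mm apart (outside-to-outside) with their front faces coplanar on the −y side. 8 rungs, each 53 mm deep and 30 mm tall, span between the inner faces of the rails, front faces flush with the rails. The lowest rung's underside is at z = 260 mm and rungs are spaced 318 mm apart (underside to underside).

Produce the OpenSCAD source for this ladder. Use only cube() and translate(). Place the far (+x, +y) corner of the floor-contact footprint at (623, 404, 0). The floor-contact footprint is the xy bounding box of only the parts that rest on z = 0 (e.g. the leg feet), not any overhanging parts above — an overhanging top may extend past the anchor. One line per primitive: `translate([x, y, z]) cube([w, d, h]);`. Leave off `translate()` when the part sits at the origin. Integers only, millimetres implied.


translate([181, 351, 0]) cube([55, 53, 2598]);
translate([568, 351, 0]) cube([55, 53, 2598]);
translate([236, 351, 260]) cube([332, 53, 30]);
translate([236, 351, 578]) cube([332, 53, 30]);
translate([236, 351, 896]) cube([332, 53, 30]);
translate([236, 351, 1214]) cube([332, 53, 30]);
translate([236, 351, 1532]) cube([332, 53, 30]);
translate([236, 351, 1850]) cube([332, 53, 30]);
translate([236, 351, 2168]) cube([332, 53, 30]);
translate([236, 351, 2486]) cube([332, 53, 30]);


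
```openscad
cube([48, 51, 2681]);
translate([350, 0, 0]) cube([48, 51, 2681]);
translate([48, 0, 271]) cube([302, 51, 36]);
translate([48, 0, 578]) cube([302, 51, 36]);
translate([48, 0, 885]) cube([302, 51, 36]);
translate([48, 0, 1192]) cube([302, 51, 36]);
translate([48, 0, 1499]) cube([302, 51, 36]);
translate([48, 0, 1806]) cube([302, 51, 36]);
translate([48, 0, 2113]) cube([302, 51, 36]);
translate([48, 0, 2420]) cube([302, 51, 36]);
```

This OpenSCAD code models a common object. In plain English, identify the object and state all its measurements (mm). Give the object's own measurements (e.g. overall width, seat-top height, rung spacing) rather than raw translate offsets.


A straight ladder. Two 48×51 mm vertical rails, 2681 mm tall, stand 398 mm apart (outside-to-outside) with their front faces coplanar on the −y side. 8 rungs, each 51 mm deep and 36 mm tall, span between the inner faces of the rails, front faces flush with the rails. The lowest rung's underside is at z = 271 mm and rungs are spaced 307 mm apart (underside to underside).


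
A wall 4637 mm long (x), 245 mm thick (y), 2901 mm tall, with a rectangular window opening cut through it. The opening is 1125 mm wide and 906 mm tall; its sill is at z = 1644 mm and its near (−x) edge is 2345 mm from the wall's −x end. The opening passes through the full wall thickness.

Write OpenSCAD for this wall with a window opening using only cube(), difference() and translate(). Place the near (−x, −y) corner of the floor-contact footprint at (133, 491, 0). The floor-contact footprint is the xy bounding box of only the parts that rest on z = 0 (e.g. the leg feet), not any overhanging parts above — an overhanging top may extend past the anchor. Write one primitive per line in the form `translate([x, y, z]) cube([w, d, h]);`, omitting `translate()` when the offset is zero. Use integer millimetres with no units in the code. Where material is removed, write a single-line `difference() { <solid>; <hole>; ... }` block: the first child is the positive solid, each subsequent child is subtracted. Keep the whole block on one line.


difference() { translate([133, 491, 0]) cube([4637, 245, 2901]); translate([2478, 491, 1644]) cube([1125, 245, 906]); }


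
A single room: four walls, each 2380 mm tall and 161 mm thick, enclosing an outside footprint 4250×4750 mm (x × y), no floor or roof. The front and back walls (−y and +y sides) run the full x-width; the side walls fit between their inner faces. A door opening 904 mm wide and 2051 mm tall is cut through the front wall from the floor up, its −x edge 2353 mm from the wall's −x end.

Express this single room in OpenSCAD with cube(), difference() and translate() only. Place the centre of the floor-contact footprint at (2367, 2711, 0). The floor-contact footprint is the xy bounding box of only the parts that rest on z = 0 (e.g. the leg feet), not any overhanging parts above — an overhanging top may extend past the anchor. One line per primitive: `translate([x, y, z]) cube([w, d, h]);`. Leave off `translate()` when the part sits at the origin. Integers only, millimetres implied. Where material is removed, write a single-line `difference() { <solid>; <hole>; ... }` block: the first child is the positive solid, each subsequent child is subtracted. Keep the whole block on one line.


difference() { translate([242, 336, 0]) cube([4250, 161, 2380]); translate([2595, 336, 0]) cube([904, 161, 2051]); }
translate([242, 4925, 0]) cube([4250, 161, 2380]);
translate([242, 497, 0]) cube([161, 4428, 2380]);
translate([4331, 497, 0]) cube([161, 4428, 2380]);


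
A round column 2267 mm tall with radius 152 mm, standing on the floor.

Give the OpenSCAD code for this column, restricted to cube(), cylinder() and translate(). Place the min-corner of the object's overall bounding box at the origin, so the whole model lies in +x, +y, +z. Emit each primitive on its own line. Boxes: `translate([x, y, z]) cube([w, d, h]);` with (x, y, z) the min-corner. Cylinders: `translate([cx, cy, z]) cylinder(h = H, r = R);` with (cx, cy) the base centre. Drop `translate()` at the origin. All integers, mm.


translate([152, 152, 0]) cylinder(h = 2267, r = 152);


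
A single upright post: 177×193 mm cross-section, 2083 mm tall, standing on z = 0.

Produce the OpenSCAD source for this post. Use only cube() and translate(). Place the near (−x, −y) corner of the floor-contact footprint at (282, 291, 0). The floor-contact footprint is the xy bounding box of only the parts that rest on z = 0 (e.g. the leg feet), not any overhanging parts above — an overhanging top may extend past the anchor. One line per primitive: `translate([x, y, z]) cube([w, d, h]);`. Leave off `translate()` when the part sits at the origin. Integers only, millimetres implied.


translate([282, 291, 0]) cube([177, 193, 2083]);


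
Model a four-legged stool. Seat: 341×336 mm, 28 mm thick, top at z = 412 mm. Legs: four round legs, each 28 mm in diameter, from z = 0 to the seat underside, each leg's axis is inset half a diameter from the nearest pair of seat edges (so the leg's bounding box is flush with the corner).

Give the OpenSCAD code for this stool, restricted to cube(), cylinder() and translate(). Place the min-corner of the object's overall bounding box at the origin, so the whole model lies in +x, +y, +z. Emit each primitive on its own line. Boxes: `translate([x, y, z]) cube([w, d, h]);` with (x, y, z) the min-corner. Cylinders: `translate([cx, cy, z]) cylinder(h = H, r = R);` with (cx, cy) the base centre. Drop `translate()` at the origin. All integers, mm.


// leg_h = 412 - 28 = 384
translate([0, 0, 384]) cube([341, 336, 28]);
translate([14, 14, 0]) cylinder(h = 384, r = 14);
translate([327, 14, 0]) cylinder(h = 384, r = 14);
translate([14, 322, 0]) cylinder(h = 384, r = 14);
translate([327, 322, 0]) cylinder(h = 384, r = 14);


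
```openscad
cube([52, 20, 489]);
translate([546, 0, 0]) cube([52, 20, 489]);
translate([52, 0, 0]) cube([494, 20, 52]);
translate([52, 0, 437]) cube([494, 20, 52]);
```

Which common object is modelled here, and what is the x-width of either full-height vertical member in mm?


A picture frame. The border width is 52 mm.

Four thin pieces enclosing a rectangular opening — a picture frame. The two full-height stiles are 489 mm tall; the top rail sits at z = 437 and is 52 mm tall, so the border above the opening is 489 − 437 = 52 mm, matching the stile x-width.


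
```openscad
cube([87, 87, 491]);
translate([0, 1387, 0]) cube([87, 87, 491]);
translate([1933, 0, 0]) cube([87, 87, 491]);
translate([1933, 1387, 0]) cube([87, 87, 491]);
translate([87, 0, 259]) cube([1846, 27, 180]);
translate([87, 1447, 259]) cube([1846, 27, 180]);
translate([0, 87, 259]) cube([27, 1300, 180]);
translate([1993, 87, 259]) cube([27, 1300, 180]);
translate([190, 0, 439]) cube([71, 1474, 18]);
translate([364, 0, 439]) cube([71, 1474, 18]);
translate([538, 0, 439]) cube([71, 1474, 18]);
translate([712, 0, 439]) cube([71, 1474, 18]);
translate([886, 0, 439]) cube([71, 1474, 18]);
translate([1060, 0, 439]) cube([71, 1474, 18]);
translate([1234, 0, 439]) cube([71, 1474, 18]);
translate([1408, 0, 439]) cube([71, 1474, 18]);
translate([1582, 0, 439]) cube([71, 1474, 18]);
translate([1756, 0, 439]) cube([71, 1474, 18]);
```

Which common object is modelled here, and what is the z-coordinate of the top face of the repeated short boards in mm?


A bed frame. The slat-top height is 457 mm.

Four posts, four rails, and a row of slats — a bed frame. Slats sit on the rails at z = 259 + 180 = 439; with slat thickness 18, the top is 457 mm.


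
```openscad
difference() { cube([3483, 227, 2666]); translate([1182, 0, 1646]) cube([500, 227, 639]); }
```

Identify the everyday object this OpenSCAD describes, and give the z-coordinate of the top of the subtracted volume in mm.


A wall with a window opening. The window head height is 2285 mm.

A wall with a rectangular opening subtracted — a window. Sill at z = 1646, opening 639 mm tall, so the head is at 1646 + 639 = 2285 mm.


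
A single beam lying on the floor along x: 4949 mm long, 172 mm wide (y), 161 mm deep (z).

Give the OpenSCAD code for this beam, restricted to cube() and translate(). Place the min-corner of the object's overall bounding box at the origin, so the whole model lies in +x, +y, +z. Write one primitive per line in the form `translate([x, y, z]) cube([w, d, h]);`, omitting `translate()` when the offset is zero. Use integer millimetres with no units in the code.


cube([4949, 172, 161]);


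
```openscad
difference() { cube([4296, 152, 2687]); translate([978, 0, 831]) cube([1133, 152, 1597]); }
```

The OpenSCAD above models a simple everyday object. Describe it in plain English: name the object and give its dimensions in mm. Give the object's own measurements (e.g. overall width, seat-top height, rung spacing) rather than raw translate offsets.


A wall 4296 mm long (x), 152 mm thick (y), 2687 mm tall, with a rectangular window opening cut through it. The opening is 1133 mm wide and 1597 mm tall; its sill is at z = 831 mm and its near (−x) edge is 978 mm from the wall's −x end. The opening passes through the full wall thickness.


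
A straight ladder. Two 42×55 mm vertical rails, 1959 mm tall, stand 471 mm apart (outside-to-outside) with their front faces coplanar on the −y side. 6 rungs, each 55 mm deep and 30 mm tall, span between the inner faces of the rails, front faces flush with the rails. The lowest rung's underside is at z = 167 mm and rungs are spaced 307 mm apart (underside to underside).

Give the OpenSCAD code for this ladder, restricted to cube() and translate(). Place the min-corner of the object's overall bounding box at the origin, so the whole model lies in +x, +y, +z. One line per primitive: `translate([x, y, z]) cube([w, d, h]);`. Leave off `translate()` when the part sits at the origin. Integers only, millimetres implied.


cube([42, 55, 1959]);
translate([429, 0, 0]) cube([42, 55, 1959]);
translate([42, 0, 167]) cube([387, 55, 30]);
translate([42, 0, 474]) cube([387, 55, 30]);
translate([42, 0, 781]) cube([387, 55, 30]);
translate([42, 0, 1088]) cube([387, 55, 30]);
translate([42, 0, 1395]) cube([387, 55, 30]);
translate([42, 0, 1702]) cube([387, 55, 30]);


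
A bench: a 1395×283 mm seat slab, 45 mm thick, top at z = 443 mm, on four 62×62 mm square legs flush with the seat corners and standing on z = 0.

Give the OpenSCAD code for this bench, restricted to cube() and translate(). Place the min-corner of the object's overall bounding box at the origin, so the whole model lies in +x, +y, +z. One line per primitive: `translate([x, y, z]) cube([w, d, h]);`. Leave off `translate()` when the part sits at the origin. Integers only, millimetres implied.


translate([0, 0, 398]) cube([1395, 283, 45]);
cube([62, 62, 398]);
translate([0, 221, 0]) cube([62, 62, 398]);
translate([1333, 0, 0]) cube([62, 62, 398]);
translate([1333, 221, 0]) cube([62, 62, 398]);


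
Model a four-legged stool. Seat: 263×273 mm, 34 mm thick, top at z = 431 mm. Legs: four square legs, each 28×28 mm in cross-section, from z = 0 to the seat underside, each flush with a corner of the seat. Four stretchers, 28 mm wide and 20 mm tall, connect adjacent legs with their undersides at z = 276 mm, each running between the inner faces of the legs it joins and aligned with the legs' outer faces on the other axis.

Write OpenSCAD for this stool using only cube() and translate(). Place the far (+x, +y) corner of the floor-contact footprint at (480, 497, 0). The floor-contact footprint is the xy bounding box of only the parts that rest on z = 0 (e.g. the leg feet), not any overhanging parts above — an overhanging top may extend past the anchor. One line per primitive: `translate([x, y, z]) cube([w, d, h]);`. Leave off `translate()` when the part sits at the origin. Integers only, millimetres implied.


translate([217, 224, 397]) cube([263, 273, 34]);
translate([217, 224, 0]) cube([28, 28, 397]);
translate([452, 224, 0]) cube([28, 28, 397]);
translate([217, 469, 0]) cube([28, 28, 397]);
translate([452, 469, 0]) cube([28, 28, 397]);
translate([245, 224, 276]) cube([207, 28, 20]);
translate([245, 469, 276]) cube([207, 28, 20]);
translate([217, 252, 276]) cube([28, 217, 20]);
translate([452, 252, 276]) cube([28, 217, 20]);


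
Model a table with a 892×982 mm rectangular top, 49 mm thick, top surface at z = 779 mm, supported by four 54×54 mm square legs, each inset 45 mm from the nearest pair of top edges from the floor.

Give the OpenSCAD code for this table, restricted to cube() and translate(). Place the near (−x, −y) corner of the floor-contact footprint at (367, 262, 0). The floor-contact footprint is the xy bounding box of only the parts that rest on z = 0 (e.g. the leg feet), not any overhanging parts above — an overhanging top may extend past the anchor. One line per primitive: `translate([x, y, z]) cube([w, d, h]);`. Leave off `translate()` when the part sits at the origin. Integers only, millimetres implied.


translate([322, 217, 730]) cube([892, 982, 49]);
translate([367, 262, 0]) cube([54, 54, 730]);
translate([1115, 262, 0]) cube([54, 54, 730]);
translate([367, 1100, 0]) cube([54, 54, 730]);
translate([1115, 1100, 0]) cube([54, 54, 730]);


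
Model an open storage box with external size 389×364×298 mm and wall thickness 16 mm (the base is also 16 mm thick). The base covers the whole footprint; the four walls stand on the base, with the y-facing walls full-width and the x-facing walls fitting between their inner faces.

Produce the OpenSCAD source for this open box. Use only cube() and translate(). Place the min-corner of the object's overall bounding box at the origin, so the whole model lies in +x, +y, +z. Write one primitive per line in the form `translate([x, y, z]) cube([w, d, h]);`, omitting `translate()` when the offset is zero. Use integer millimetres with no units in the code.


cube([389, 364, 16]);
translate([0, 0, 16]) cube([389, 16, 282]);
translate([0, 348, 16]) cube([389, 16, 282]);
translate([0, 16, 16]) cube([16, 332, 282]);
translate([373, 16, 16]) cube([16, 332, 282]);


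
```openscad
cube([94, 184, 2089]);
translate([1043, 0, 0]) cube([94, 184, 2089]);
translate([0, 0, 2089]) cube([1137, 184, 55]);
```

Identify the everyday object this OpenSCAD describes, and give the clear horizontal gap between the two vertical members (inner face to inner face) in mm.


A door frame. The clear opening width is 949 mm.

Two 2089 mm tall posts with a header on top — a door frame. The left jamb is 94 mm wide at x = 0; the right jamb starts at x = 1043. The clear opening is 1043 − 94 = 949 mm.


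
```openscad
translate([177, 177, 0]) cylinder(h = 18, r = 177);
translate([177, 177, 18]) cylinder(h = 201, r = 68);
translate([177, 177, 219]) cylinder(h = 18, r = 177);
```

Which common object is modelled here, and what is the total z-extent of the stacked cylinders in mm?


A spool. The overall height is 237 mm.

Three coaxial cylinders, large–small–large — a spool. Two 18 mm flanges and a 201 mm core give 18 + 201 + 18 = 237 mm.


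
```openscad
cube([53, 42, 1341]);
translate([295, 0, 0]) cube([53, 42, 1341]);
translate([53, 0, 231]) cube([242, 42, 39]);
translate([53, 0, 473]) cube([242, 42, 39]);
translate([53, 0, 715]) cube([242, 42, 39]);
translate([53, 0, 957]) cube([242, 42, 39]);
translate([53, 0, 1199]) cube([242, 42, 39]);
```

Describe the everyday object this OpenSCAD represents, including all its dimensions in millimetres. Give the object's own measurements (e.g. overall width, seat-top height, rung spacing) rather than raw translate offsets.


A straight ladder. Two 53×42 mm vertical rails, 1341 mm tall, stand 348 mm apart (outside-to-outside) with their front faces coplanar on the −y side. 5 rungs, each 42 mm deep and 39 mm tall, span between the inner faces of the rails, front faces flush with the rails. The lowest rung's underside is at z = 231 mm and rungs are spaced 242 mm apart (underside to underside).


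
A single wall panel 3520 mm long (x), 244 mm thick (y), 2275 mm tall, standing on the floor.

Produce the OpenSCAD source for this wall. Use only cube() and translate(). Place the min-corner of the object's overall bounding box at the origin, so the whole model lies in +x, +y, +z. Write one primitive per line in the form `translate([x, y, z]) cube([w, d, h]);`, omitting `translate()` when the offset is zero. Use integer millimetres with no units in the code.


cube([3520, 244, 2275]);


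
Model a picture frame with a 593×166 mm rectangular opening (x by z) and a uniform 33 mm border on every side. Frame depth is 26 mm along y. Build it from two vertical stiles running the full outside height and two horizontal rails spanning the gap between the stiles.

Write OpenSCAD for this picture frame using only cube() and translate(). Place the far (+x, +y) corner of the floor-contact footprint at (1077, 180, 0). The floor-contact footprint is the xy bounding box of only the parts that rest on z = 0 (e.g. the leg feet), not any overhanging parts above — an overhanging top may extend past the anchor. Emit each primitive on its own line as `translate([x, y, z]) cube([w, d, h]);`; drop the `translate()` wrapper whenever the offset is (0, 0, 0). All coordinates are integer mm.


translate([418, 154, 0]) cube([33, 26, 232]);
translate([1044, 154, 0]) cube([33, 26, 232]);
translate([451, 154, 0]) cube([593, 26, 33]);
translate([451, 154, 199]) cube([593, 26, 33]);


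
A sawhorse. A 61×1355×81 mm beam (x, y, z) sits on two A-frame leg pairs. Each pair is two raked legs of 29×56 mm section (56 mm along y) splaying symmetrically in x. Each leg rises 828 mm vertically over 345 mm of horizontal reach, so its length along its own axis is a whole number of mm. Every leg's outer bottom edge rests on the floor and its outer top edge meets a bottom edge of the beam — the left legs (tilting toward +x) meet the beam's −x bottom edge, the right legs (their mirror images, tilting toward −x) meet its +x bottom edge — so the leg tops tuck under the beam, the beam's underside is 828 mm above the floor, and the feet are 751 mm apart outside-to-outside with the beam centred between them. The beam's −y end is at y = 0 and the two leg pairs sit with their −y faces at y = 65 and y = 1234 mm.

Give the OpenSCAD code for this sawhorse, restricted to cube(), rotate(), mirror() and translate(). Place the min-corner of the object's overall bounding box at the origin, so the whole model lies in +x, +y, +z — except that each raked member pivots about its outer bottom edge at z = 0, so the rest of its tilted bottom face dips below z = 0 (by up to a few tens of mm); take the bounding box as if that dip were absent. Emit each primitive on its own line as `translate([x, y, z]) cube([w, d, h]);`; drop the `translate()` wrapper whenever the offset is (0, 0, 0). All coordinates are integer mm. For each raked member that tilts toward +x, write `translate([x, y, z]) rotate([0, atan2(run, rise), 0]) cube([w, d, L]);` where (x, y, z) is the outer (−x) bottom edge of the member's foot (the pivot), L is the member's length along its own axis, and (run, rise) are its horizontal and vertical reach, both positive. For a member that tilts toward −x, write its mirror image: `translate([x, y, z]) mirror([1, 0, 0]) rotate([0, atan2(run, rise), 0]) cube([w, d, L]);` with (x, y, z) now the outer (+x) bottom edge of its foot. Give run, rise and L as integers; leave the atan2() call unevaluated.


translate([345, 0, 828]) cube([61, 1355, 81]);
translate([0, 65, 0]) rotate([0, atan2(345, 828), 0]) cube([29, 56, 897]);
translate([751, 65, 0]) mirror([1, 0, 0]) rotate([0, atan2(345, 828), 0]) cube([29, 56, 897]);
translate([0, 1234, 0]) rotate([0, atan2(345, 828), 0]) cube([29, 56, 897]);
translate([751, 1234, 0]) mirror([1, 0, 0]) rotate([0, atan2(345, 828), 0]) cube([29, 56, 897]);


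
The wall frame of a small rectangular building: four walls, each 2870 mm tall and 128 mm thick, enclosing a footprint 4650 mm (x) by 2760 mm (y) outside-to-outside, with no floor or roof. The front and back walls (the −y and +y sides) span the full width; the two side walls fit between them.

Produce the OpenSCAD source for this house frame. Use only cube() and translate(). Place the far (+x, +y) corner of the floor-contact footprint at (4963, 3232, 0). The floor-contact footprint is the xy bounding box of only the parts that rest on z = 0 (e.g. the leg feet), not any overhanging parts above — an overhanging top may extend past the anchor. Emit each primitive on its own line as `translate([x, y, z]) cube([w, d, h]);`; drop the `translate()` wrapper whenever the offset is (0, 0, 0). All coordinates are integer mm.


translate([313, 472, 0]) cube([4650, 128, 2870]);
translate([313, 3104, 0]) cube([4650, 128, 2870]);
translate([313, 600, 0]) cube([128, 2504, 2870]);
translate([4835, 600, 0]) cube([128, 2504, 2870]);


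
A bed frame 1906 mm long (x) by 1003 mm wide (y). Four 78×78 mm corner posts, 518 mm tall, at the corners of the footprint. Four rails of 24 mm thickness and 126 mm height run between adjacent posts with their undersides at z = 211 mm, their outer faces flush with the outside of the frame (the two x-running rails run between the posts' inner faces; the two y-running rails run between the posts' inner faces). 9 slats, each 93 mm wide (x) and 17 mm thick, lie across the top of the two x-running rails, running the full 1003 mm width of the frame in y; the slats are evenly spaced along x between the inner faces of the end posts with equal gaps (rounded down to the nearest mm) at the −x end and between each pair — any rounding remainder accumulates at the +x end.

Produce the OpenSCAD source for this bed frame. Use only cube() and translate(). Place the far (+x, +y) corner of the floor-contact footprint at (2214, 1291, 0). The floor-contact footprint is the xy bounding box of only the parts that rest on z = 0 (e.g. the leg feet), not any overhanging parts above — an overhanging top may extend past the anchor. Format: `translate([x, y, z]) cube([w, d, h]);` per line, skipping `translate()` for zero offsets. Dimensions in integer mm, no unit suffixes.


translate([308, 288, 0]) cube([78, 78, 518]);
translate([308, 1213, 0]) cube([78, 78, 518]);
translate([2136, 288, 0]) cube([78, 78, 518]);
translate([2136, 1213, 0]) cube([78, 78, 518]);
translate([386, 288, 211]) cube([1750, 24, 126]);
translate([386, 1267, 211]) cube([1750, 24, 126]);
translate([308, 366, 211]) cube([24, 847, 126]);
translate([2190, 366, 211]) cube([24, 847, 126]);
translate([477, 288, 337]) cube([93, 1003, 17]);
translate([661, 288, 337]) cube([93, 1003, 17]);
translate([845, 288, 337]) cube([93, 1003, 17]);
translate([1029, 288, 337]) cube([93, 1003, 17]);
translate([1213, 288, 337]) cube([93, 1003, 17]);
translate([1397, 288, 337]) cube([93, 1003, 17]);
translate([1581, 288, 337]) cube([93, 1003, 17]);
translate([1765, 288, 337]) cube([93, 1003, 17]);
translate([1949, 288, 337]) cube([93, 1003, 17]);


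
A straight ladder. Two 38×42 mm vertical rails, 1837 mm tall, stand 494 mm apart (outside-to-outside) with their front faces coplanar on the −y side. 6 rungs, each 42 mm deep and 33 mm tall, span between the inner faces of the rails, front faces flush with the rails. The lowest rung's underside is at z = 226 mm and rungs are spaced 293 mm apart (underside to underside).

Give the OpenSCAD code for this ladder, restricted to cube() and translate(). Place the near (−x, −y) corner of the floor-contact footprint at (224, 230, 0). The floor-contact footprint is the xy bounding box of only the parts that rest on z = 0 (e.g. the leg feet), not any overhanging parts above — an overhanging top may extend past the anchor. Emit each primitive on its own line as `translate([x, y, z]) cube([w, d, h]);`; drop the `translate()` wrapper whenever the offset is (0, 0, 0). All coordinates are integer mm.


// rung span = 494 - 2*38 = 418
// rung[k] z = 226 + k*293
translate([224, 230, 0]) cube([38, 42, 1837]);
translate([680, 230, 0]) cube([38, 42, 1837]);
translate([262, 230, 226]) cube([418, 42, 33]);
translate([262, 230, 519]) cube([418, 42, 33]);
translate([262, 230, 812]) cube([418, 42, 33]);
translate([262, 230, 1105]) cube([418, 42, 33]);
translate([262, 230, 1398]) cube([418, 42, 33]);
translate([262, 230, 1691]) cube([418, 42, 33]);


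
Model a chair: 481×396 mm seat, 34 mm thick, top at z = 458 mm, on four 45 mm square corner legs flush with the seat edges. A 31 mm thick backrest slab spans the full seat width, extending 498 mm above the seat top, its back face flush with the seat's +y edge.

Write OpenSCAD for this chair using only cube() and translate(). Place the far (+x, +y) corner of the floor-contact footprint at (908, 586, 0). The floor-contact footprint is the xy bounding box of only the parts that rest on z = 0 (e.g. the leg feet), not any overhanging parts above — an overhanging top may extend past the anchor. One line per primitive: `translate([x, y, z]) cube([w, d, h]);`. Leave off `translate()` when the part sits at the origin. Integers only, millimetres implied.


// leg_h = 458 - 34 = 424
translate([427, 190, 424]) cube([481, 396, 34]);
translate([427, 190, 0]) cube([45, 45, 424]);
translate([863, 190, 0]) cube([45, 45, 424]);
translate([427, 541, 0]) cube([45, 45, 424]);
translate([863, 541, 0]) cube([45, 45, 424]);
translate([427, 555, 458]) cube([481, 31, 498]);


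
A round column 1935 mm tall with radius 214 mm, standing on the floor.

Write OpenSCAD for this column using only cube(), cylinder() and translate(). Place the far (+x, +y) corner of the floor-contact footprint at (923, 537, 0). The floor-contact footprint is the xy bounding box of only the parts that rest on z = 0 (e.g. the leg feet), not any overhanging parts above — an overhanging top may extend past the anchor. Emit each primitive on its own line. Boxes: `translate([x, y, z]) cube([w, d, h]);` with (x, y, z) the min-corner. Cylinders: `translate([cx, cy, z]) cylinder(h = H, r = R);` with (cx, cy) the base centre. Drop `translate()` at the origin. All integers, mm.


translate([709, 323, 0]) cylinder(h = 1935, r = 214);


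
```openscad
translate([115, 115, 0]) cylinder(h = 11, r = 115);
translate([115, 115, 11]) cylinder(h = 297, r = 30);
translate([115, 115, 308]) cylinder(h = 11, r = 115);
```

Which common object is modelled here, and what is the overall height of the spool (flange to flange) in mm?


A spool. The overall height is 319 mm.

Three coaxial cylinders, large–small–large — a spool. Two 11 mm flanges and a 297 mm core give 11 + 297 + 11 = 319 mm.


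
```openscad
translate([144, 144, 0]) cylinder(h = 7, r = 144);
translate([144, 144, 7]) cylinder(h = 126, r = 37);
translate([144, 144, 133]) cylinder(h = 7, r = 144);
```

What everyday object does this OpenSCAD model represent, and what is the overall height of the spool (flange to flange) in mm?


A spool. The overall height is 140 mm.

Three coaxial cylinders, large–small–large — a spool. Two 7 mm flanges and a 126 mm core give 7 + 126 + 7 = 140 mm.


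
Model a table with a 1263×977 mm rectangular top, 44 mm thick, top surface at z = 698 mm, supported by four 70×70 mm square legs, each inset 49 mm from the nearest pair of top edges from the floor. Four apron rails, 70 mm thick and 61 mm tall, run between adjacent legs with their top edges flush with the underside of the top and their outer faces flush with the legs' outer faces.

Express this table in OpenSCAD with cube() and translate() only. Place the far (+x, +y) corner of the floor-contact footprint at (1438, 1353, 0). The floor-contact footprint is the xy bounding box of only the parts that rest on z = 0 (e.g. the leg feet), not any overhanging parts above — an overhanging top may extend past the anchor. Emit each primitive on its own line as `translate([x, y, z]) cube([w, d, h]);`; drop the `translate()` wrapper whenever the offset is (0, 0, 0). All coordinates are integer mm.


translate([224, 425, 654]) cube([1263, 977, 44]);
translate([273, 474, 0]) cube([70, 70, 654]);
translate([1368, 474, 0]) cube([70, 70, 654]);
translate([273, 1283, 0]) cube([70, 70, 654]);
translate([1368, 1283, 0]) cube([70, 70, 654]);
translate([343, 474, 593]) cube([1025, 70, 61]);
translate([343, 1283, 593]) cube([1025, 70, 61]);
translate([273, 544, 593]) cube([70, 739, 61]);
translate([1368, 544, 593]) cube([70, 739, 61]);


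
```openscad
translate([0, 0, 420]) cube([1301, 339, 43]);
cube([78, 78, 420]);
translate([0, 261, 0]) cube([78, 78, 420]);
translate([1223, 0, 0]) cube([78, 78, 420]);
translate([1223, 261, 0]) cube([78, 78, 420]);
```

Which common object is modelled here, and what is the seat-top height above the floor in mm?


A bench. The seat-top height is 463 mm.

A long slab on four corner posts — a bench. The slab sits at z = 420 with thickness 43, so the top is 420 + 43 = 463 mm.


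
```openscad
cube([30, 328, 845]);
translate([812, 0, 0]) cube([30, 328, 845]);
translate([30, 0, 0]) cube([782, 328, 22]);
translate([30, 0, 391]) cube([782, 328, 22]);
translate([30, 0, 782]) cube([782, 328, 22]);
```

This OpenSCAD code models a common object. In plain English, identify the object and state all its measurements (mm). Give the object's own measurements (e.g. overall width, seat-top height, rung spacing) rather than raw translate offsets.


An open bookshelf. Two side panels, each 30 mm thick, 328 mm deep and 845 mm tall, stand 842 mm apart (outside-to-outside). Between them sit 3 shelves, each 22 mm thick and 328 mm deep, spanning the full gap between the sides. The bottom shelf rests on the floor (its underside at z = 0) and the clear gap between one shelf's top and the next shelf's underside is 369 mm.


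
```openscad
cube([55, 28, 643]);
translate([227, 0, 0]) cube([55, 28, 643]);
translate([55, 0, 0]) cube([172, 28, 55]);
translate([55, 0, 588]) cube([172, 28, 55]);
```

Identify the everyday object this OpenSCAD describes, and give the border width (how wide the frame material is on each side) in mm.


A picture frame. The border width is 55 mm.

Four thin pieces enclosing a rectangular opening — a picture frame. The two full-height stiles are 643 mm tall; the top rail sits at z = 588 and is 55 mm tall, so the border above the opening is 643 − 588 = 55 mm, matching the stile x-width.


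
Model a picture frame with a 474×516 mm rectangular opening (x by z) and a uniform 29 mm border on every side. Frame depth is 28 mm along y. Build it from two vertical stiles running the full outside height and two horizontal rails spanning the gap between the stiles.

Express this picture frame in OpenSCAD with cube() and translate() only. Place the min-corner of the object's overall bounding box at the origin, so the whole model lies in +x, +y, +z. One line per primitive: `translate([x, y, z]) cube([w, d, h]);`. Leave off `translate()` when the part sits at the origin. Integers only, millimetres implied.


cube([29, 28, 574]);
translate([503, 0, 0]) cube([29, 28, 574]);
translate([29, 0, 0]) cube([474, 28, 29]);
translate([29, 0, 545]) cube([474, 28, 29]);


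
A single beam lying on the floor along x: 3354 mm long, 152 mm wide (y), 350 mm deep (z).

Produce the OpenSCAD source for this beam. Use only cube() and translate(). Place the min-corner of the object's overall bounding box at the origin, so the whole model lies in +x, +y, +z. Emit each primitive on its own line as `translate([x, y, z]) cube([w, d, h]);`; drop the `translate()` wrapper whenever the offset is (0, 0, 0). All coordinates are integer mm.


cube([3354, 152, 350]);


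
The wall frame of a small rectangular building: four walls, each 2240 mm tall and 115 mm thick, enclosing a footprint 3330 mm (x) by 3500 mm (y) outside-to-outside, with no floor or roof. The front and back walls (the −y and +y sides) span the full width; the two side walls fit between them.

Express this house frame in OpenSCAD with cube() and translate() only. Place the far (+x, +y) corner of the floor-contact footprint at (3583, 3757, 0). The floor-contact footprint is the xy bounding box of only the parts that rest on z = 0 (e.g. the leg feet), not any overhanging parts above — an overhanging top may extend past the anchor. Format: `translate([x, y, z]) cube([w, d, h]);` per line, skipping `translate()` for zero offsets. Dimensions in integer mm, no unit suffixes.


translate([253, 257, 0]) cube([3330, 115, 2240]);
translate([253, 3642, 0]) cube([3330, 115, 2240]);
translate([253, 372, 0]) cube([115, 3270, 2240]);
translate([3468, 372, 0]) cube([115, 3270, 2240]);


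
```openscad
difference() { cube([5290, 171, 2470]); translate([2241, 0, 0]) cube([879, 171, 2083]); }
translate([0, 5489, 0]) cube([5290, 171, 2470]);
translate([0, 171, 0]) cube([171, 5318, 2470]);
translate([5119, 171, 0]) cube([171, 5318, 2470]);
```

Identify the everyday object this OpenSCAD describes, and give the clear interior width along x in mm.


A single room. The interior width is 4948 mm.

Four walls enclosing a rectangle with a door in the front wall — a room. Outside width 5290 minus two 171 mm walls gives 4948 mm.


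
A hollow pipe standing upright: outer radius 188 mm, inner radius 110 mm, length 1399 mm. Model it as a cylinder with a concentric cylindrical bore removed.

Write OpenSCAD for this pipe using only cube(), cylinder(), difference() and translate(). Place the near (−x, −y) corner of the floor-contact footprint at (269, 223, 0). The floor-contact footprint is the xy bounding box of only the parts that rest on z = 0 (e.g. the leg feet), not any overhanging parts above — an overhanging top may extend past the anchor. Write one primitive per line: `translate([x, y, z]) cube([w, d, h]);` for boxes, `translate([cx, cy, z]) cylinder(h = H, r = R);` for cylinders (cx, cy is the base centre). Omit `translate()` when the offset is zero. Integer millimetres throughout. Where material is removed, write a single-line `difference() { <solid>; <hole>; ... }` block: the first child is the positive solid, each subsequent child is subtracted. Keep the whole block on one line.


difference() { translate([457, 411, 0]) cylinder(h = 1399, r = 188); translate([457, 411, 0]) cylinder(h = 1399, r = 110); }


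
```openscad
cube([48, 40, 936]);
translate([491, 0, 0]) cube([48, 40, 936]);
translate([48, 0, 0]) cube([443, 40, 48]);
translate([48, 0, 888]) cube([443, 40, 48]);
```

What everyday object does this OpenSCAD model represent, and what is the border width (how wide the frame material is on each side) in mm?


A picture frame. The border width is 48 mm.

Four thin pieces enclosing a rectangular opening — a picture frame. The two full-height stiles are 936 mm tall; the top rail sits at z = 888 and is 48 mm tall, so the border above the opening is 936 − 888 = 48 mm, matching the stile x-width.


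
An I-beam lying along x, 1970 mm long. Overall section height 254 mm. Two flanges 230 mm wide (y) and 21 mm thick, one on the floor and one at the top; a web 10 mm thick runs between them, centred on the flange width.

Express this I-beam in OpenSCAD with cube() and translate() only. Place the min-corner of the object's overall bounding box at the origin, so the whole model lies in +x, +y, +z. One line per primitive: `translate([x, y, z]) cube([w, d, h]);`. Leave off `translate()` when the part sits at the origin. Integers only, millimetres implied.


cube([1970, 230, 21]);
translate([0, 110, 21]) cube([1970, 10, 212]);
translate([0, 0, 233]) cube([1970, 230, 21]);


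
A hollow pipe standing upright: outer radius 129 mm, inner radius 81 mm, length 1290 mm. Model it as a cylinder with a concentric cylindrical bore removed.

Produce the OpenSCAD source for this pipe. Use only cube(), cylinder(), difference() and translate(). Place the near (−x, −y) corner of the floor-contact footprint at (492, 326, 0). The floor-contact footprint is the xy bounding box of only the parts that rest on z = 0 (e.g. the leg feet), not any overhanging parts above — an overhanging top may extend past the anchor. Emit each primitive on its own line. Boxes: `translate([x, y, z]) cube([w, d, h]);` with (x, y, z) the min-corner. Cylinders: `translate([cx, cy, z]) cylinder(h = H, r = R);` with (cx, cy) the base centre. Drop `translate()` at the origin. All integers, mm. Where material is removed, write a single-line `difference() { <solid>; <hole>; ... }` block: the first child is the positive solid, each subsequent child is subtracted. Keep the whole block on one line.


difference() { translate([621, 455, 0]) cylinder(h = 1290, r = 129); translate([621, 455, 0]) cylinder(h = 1290, r = 81); }


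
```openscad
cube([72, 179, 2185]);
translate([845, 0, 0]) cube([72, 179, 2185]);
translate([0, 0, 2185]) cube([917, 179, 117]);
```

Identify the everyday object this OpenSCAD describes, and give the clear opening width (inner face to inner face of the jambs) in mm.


A door frame. The clear opening width is 773 mm.

Two 2185 mm tall posts with a header on top — a door frame. The left jamb is 72 mm wide at x = 0; the right jamb starts at x = 845. The clear opening is 845 − 72 = 773 mm.


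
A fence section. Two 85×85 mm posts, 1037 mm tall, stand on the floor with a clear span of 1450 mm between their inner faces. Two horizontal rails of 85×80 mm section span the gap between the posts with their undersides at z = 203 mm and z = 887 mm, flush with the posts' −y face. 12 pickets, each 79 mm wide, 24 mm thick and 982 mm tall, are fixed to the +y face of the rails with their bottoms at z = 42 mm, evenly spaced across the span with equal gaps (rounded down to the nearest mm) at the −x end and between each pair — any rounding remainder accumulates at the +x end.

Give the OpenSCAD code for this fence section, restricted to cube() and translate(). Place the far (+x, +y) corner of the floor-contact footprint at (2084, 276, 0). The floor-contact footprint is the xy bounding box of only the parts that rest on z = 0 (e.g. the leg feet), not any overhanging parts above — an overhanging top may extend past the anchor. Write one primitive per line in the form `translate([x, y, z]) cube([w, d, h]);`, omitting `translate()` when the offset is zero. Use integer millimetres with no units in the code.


translate([464, 191, 0]) cube([85, 85, 1037]);
translate([1999, 191, 0]) cube([85, 85, 1037]);
translate([549, 191, 203]) cube([1450, 85, 80]);
translate([549, 191, 887]) cube([1450, 85, 80]);
translate([587, 276, 42]) cube([79, 24, 982]);
translate([704, 276, 42]) cube([79, 24, 982]);
translate([821, 276, 42]) cube([79, 24, 982]);
translate([938, 276, 42]) cube([79, 24, 982]);
translate([1055, 276, 42]) cube([79, 24, 982]);
translate([1172, 276, 42]) cube([79, 24, 982]);
translate([1289, 276, 42]) cube([79, 24, 982]);
translate([1406, 276, 42]) cube([79, 24, 982]);
translate([1523, 276, 42]) cube([79, 24, 982]);
translate([1640, 276, 42]) cube([79, 24, 982]);
translate([1757, 276, 42]) cube([79, 24, 982]);
translate([1874, 276, 42]) cube([79, 24, 982]);
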